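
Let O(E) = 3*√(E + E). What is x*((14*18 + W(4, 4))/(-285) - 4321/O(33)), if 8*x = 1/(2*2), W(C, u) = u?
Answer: -8/285 - 4321*√66/6336 ≈ -5.5685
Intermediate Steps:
x = 1/32 (x = 1/(8*((2*2))) = (⅛)/4 = (⅛)*(¼) = 1/32 ≈ 0.031250)
O(E) = 3*√2*√E (O(E) = 3*√(2*E) = 3*(√2*√E) = 3*√2*√E)
x*((14*18 + W(4, 4))/(-285) - 4321/O(33)) = ((14*18 + 4)/(-285) - 4321*√66/198)/32 = ((252 + 4)*(-1/285) - 4321*√66/198)/32 = (256*(-1/285) - 4321*√66/198)/32 = (-256/285 - 4321*√66/198)/32 = -8/285 - 4321*√66/6336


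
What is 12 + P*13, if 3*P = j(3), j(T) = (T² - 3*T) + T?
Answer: 25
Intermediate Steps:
j(T) = T² - 2*T
P = 1 (P = (3*(-2 + 3))/3 = (3*1)/3 = (⅓)*3 = 1)
12 + P*13 = 12 + 1*13 = 12 + 13 = 25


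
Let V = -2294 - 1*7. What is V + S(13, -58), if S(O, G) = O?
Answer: -2288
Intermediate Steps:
V = -2301 (V = -2294 - 7 = -2301)
V + S(13, -58) = -2301 + 13 = -2288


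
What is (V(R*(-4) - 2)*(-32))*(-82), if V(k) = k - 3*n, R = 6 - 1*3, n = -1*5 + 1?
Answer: -5248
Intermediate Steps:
n = -4 (n = -5 + 1 = -4)
R = 3 (R = 6 - 3 = 3)
V(k) = 12 + k (V(k) = k - 3*(-4) = k + 12 = 12 + k)
(V(R*(-4) - 2)*(-32))*(-82) = ((12 + (3*(-4) - 2))*(-32))*(-82) = ((12 + (-12 - 2))*(-32))*(-82) = ((12 - 14)*(-32))*(-82) = -2*(-32)*(-82) = 64*(-82) = -5248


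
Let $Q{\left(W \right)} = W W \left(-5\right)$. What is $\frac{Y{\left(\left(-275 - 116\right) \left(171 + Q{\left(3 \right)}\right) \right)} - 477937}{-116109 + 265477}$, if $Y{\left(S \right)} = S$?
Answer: $- \frac{527203}{149368} \approx -3.5296$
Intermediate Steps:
$Q{\left(W \right)} = - 5 W^{2}$ ($Q{\left(W \right)} = W^{2} \left(-5\right) = - 5 W^{2}$)
$\frac{Y{\left(\left(-275 - 116\right) \left(171 + Q{\left(3 \right)}\right) \right)} - 477937}{-116109 + 265477} = \frac{\left(-275 - 116\right) \left(171 - 5 \cdot 3^{2}\right) - 477937}{-116109 + 265477} = \frac{- 391 \left(171 - 45\right) - 477937}{149368} = \left(- 391 \left(171 - 45\right) - 477937\right) \frac{1}{149368} = \left(\left(-391\right) 126 - 477937\right) \frac{1}{149368} = \left(-49266 - 477937\right) \frac{1}{149368} = \left(-527203\right) \frac{1}{149368} = - \frac{527203}{149368}$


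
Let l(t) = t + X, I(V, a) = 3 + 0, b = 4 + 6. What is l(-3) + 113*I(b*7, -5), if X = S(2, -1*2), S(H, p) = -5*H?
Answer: 326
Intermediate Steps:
b = 10
I(V, a) = 3
X = -10 (X = -5*2 = -10)
l(t) = -10 + t (l(t) = t - 10 = -10 + t)
l(-3) + 113*I(b*7, -5) = (-10 - 3) + 113*3 = -13 + 339 = 326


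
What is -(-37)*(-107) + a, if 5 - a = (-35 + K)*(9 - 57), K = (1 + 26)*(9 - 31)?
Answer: -34146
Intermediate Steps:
K = -594 (K = 27*(-22) = -594)
a = -30187 (a = 5 - (-35 - 594)*(9 - 57) = 5 - (-629)*(-48) = 5 - 1*30192 = 5 - 30192 = -30187)
-(-37)*(-107) + a = -(-37)*(-107) - 30187 = -37*107 - 30187 = -3959 - 30187 = -34146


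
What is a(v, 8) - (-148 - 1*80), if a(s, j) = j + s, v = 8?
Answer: 244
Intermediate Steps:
a(v, 8) - (-148 - 1*80) = (8 + 8) - (-148 - 1*80) = 16 - (-148 - 80) = 16 - 1*(-228) = 16 + 228 = 244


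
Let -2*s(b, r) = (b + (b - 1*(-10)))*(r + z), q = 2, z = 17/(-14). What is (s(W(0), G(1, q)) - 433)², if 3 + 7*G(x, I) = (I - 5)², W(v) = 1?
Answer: 9096256/49 ≈ 1.8564e+5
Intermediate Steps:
z = -17/14 (z = 17*(-1/14) = -17/14 ≈ -1.2143)
G(x, I) = -3/7 + (-5 + I)²/7 (G(x, I) = -3/7 + (I - 5)²/7 = -3/7 + (-5 + I)²/7)
s(b, r) = -(10 + 2*b)*(-17/14 + r)/2 (s(b, r) = -(b + (b - 1*(-10)))*(r - 17/14)/2 = -(b + (b + 10))*(-17/14 + r)/2 = -(b + (10 + b))*(-17/14 + r)/2 = -(10 + 2*b)*(-17/14 + r)/2)
(s(W(0), G(1, q)) - 433)² = ((85/14 - 5*(-3/7 + (-5 + 2)²/7) + (17/14)*1 - 1*1*(-3/7 + (-5 + 2)²/7)) - 433)² = ((85/14 - 5*(-3/7 + (⅐)*(-3)²) + 17/14 - 1*1*(-3/7 + (⅐)*(-3)²)) - 433)² = ((85/14 - 5*(-3/7 + (⅐)*9) + 17/14 - 1*1*(-3/7 + (⅐)*9)) - 433)² = ((85/14 - 5*(-3/7 + 9/7) + 17/14 - 1*1*(-3/7 + 9/7)) - 433)² = ((85/14 - 5*6/7 + 17/14 - 1*1*6/7) - 433)² = ((85/14 - 30/7 + 17/14 - 6/7) - 433)² = (15/7 - 433)² = (-3016/7)² = 9096256/49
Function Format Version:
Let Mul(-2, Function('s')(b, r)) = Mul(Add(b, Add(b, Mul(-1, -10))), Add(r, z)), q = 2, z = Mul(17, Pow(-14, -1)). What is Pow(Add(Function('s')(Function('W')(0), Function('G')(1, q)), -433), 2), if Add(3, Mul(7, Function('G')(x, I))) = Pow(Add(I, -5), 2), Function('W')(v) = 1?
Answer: Rational(9096256, 49) ≈ 1.8564e+5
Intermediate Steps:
z = Rational(-17, 14) (z = Mul(17, Rational(-1, 14)) = Rational(-17, 14) ≈ -1.2143)
Function('G')(x, I) = Add(Rational(-3, 7), Mul(Rational(1, 7), Pow(Add(-5, I), 2))) (Function('G')(x, I) = Add(Rational(-3, 7), Mul(Rational(1, 7), Pow(Add(I, -5), 2))) = Add(Rational(-3, 7), Mul(Rational(1, 7), Pow(Add(-5, I), 2))))
Function('s')(b, r) = Mul(Rational(-1, 2), Add(10, Mul(2, b)), Add(Rational(-17, 14), r)) (Function('s')(b, r) = Mul(Rational(-1, 2), Mul(Add(b, Add(b, Mul(-1, -10))), Add(r, Rational(-17, 14)))) = Mul(Rational(-1, 2), Mul(Add(b, Add(b, 10)), Add(Rational(-17, 14), r))) = Mul(Rational(-1, 2), Mul(Add(b, Add(10, b)), Add(Rational(-17, 14), r))) = Mul(Rational(-1, 2), Mul(Add(10, Mul(2, b)), Add(Rational(-17, 14), r))) = Mul(Rational(-1, 2), Add(10, Mul(2, b)), Add(Rational(-17, 14), r)))
Pow(Add(Function('s')(Function('W')(0), Function('G')(1, q)), -433), 2) = Pow(Add(Add(Rational(85, 14), Mul(-5, Add(Rational(-3, 7), Mul(Rational(1, 7), Pow(Add(-5, 2), 2)))), Mul(Rational(17, 14), 1), Mul(-1, 1, Add(Rational(-3, 7), Mul(Rational(1, 7), Pow(Add(-5, 2), 2))))), -433), 2) = Pow(Add(Add(Rational(85, 14), Mul(-5, Add(Rational(-3, 7), Mul(Rational(1, 7), Pow(-3, 2)))), Rational(17, 14), Mul(-1, 1, Add(Rational(-3, 7), Mul(Rational(1, 7), Pow(-3, 2))))), -433), 2) = Pow(Add(Add(Rational(85, 14), Mul(-5, Add(Rational(-3, 7), Mul(Rational(1, 7), 9))), Rational(17, 14), Mul(-1, 1, Add(Rational(-3, 7), Mul(Rational(1, 7), 9)))), -433), 2) = Pow(Add(Add(Rational(85, 14), Mul(-5, Add(Rational(-3, 7), Rational(9, 7))), Rational(17, 14), Mul(-1, 1, Add(Rational(-3, 7), Rational(9, 7)))), -433), 2) = Pow(Add(Add(Rational(85, 14), Mul(-5, Rational(6, 7)), Rational(17, 14), Mul(-1, 1, Rational(6, 7))), -433), 2) = Pow(Add(Add(Rational(85, 14), Rational(-30, 7), Rational(17, 14), Rational(-6, 7)), -433), 2) = Pow(Add(Rational(15, 7), -433), 2) = Pow(Rational(-3016, 7), 2) = Rational(9096256, 49)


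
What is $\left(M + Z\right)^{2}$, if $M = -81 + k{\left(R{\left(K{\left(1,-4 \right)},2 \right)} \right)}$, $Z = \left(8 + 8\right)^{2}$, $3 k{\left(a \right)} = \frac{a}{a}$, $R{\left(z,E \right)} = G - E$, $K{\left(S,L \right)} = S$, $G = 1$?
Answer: $\frac{276676}{9} \approx 30742.0$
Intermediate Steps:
$R{\left(z,E \right)} = 1 - E$
$k{\left(a \right)} = \frac{1}{3}$ ($k{\left(a \right)} = \frac{a \frac{1}{a}}{3} = \frac{1}{3} \cdot 1 = \frac{1}{3}$)
$Z = 256$ ($Z = 16^{2} = 256$)
$M = - \frac{242}{3}$ ($M = -81 + \frac{1}{3} = - \frac{242}{3} \approx -80.667$)
$\left(M + Z\right)^{2} = \left(- \frac{242}{3} + 256\right)^{2} = \left(\frac{526}{3}\right)^{2} = \frac{276676}{9}$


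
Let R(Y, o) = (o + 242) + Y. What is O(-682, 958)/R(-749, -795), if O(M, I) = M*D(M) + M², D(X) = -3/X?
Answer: -465121/1302 ≈ -357.24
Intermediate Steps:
O(M, I) = -3 + M² (O(M, I) = M*(-3/M) + M² = -3 + M²)
R(Y, o) = 242 + Y + o (R(Y, o) = (242 + o) + Y = 242 + Y + o)
O(-682, 958)/R(-749, -795) = (-3 + (-682)²)/(242 - 749 - 795) = (-3 + 465124)/(-1302) = 465121*(-1/1302) = -465121/1302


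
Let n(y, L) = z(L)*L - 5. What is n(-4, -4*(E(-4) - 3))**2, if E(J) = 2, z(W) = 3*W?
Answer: 1849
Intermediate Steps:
n(y, L) = -5 + 3*L**2 (n(y, L) = (3*L)*L - 5 = 3*L**2 - 5 = -5 + 3*L**2)
n(-4, -4*(E(-4) - 3))**2 = (-5 + 3*(-4*(2 - 3))**2)**2 = (-5 + 3*(-4*(-1))**2)**2 = (-5 + 3*4**2)**2 = (-5 + 3*16)**2 = (-5 + 48)**2 = 43**2 = 1849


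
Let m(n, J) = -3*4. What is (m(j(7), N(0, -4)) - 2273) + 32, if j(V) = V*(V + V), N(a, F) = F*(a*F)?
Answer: -2253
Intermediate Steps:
N(a, F) = a*F² (N(a, F) = F*(F*a) = a*F²)
j(V) = 2*V² (j(V) = V*(2*V) = 2*V²)
m(n, J) = -12
(m(j(7), N(0, -4)) - 2273) + 32 = (-12 - 2273) + 32 = -2285 + 32 = -2253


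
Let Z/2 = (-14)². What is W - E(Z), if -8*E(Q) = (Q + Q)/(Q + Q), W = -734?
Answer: -5871/8 ≈ -733.88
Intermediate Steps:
Z = 392 (Z = 2*(-14)² = 2*196 = 392)
E(Q) = -⅛ (E(Q) = -(Q + Q)/(8*(Q + Q)) = -2*Q/(8*(2*Q)) = -2*Q*1/(2*Q)/8 = -⅛*1 = -⅛)
W - E(Z) = -734 - 1*(-⅛) = -734 + ⅛ = -5871/8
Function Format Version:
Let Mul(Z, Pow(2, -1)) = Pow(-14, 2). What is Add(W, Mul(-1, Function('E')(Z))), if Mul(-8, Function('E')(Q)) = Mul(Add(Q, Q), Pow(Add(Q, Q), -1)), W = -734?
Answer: Rational(-5871, 8) ≈ -733.88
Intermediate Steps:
Z = 392 (Z = Mul(2, Pow(-14, 2)) = Mul(2, 196) = 392)
Function('E')(Q) = Rational(-1, 8) (Function('E')(Q) = Mul(Rational(-1, 8), Mul(Add(Q, Q), Pow(Add(Q, Q), -1))) = Mul(Rational(-1, 8), Mul(Mul(2, Q), Pow(Mul(2, Q), -1))) = Mul(Rational(-1, 8), Mul(Mul(2, Q), Mul(Rational(1, 2), Pow(Q, -1)))) = Mul(Rational(-1, 8), 1) = Rational(-1, 8))
Add(W, Mul(-1, Function('E')(Z))) = Add(-734, Mul(-1, Rational(-1, 8))) = Add(-734, Rational(1, 8)) = Rational(-5871, 8)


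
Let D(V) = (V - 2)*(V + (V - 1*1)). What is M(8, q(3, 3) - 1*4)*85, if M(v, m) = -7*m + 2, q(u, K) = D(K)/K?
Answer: 4675/3 ≈ 1558.3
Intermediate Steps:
D(V) = (-1 + 2*V)*(-2 + V) (D(V) = (-2 + V)*(V + (V - 1)) = (-2 + V)*(V + (-1 + V)) = (-2 + V)*(-1 + 2*V) = (-1 + 2*V)*(-2 + V))
q(u, K) = (2 - 5*K + 2*K²)/K
M(v, m) = 2 - 7*m
M(8, q(3, 3) - 1*4)*85 = (2 - 7*((-5 + 2*3 + 2/3) - 1*4))*85 = (2 - 7*((-5 + 6 + 2*(⅓)) - 4))*85 = (2 - 7*((-5 + 6 + ⅔) - 4))*85 = (2 - 7*(5/3 - 4))*85 = (2 - 7*(-7/3))*85 = (2 + 49/3)*85 = (55/3)*85 = 4675/3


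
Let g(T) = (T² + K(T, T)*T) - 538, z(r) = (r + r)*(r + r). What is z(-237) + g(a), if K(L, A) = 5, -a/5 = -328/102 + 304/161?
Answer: 15116708483398/67420521 ≈ 2.2422e+5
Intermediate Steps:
a = 54500/8211 (a = -5*(-328/102 + 304/161) = -5*(-328*1/102 + 304*(1/161)) = -5*(-164/51 + 304/161) = -5*(-10900/8211) = 54500/8211 ≈ 6.6374)
z(r) = 4*r² (z(r) = (2*r)*(2*r) = 4*r²)
g(T) = -538 + T² + 5*T (g(T) = (T² + 5*T) - 538 = -538 + T² + 5*T)
z(-237) + g(a) = 4*(-237)² + (-538 + (54500/8211)² + 5*(54500/8211)) = 4*56169 + (-538 + 2970250000/67420521 + 272500/8211) = 224676 - 31064492798/67420521 = 15116708483398/67420521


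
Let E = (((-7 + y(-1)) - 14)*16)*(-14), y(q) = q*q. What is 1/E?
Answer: 1/4480 ≈ 0.00022321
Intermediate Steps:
y(q) = q²
E = 4480 (E = (((-7 + (-1)²) - 14)*16)*(-14) = (((-7 + 1) - 14)*16)*(-14) = ((-6 - 14)*16)*(-14) = -20*16*(-14) = -320*(-14) = 4480)
1/E = 1/4480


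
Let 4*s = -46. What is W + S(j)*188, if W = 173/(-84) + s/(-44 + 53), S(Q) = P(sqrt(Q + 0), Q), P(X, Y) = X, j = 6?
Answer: -841/252 + 188*sqrt(6) ≈ 457.17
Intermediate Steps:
s = -23/2 (s = (1/4)*(-46) = -23/2 ≈ -11.500)
S(Q) = sqrt(Q) (S(Q) = sqrt(Q + 0) = sqrt(Q))
W = -841/252 (W = 173/(-84) - 23/(2*(-44 + 53)) = 173*(-1/84) - 23/2/9 = -173/84 - 23/2*1/9 = -173/84 - 23/18 = -841/252 ≈ -3.3373)
W + S(j)*188 = -841/252 + sqrt(6)*188 = -841/252 + 188*sqrt(6)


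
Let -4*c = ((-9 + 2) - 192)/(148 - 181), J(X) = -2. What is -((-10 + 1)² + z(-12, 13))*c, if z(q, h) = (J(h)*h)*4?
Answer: -4577/132 ≈ -34.674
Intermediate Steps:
z(q, h) = -8*h (z(q, h) = -2*h*4 = -8*h)
c = -199/132 (c = -((-9 + 2) - 192)/(4*(148 - 181)) = -(-7 - 192)/(4*(-33)) = -(-199)*(-1)/(4*33) = -¼*199/33 = -199/132 ≈ -1.5076)
-((-10 + 1)² + z(-12, 13))*c = -((-10 + 1)² - 8*13)*(-199)/132 = -((-9)² - 104)*(-199)/132 = -(81 - 104)*(-199)/132 = -(-23)*(-199)/132 = -1*4577/132 = -4577/132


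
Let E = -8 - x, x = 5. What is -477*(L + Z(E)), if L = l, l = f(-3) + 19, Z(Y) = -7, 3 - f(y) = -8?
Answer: -10971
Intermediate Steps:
f(y) = 11 (f(y) = 3 - 1*(-8) = 3 + 8 = 11)
E = -13 (E = -8 - 1*5 = -8 - 5 = -13)
l = 30 (l = 11 + 19 = 30)
L = 30
-477*(L + Z(E)) = -477*(30 - 7) = -477*23 = -10971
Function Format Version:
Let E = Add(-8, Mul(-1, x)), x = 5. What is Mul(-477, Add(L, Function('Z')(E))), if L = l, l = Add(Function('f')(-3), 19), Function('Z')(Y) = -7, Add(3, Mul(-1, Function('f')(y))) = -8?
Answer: -10971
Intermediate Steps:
Function('f')(y) = 11 (Function('f')(y) = Add(3, Mul(-1, -8)) = Add(3, 8) = 11)
E = -13 (E = Add(-8, Mul(-1, 5)) = Add(-8, -5) = -13)
l = 30 (l = Add(11, 19) = 30)
L = 30
Mul(-477, Add(L, Function('Z')(E))) = Mul(-477, Add(30, -7)) = Mul(-477, 23) = -10971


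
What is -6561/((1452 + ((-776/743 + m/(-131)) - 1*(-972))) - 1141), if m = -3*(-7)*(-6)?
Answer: -638601813/124870201 ≈ -5.1141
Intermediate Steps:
m = -126 (m = 21*(-6) = -126)
-6561/((1452 + ((-776/743 + m/(-131)) - 1*(-972))) - 1141) = -6561/((1452 + ((-776/743 - 126/(-131)) - 1*(-972))) - 1141) = -6561/((1452 + ((-776*1/743 - 126*(-1/131)) + 972)) - 1141) = -6561/((1452 + ((-776/743 + 126/131) + 972)) - 1141) = -6561/((1452 + (-8038/97333 + 972)) - 1141) = -6561/((1452 + 94599638/97333) - 1141) = -6561/(235927154/97333 - 1141) = -6561/124870201/97333 = -6561*97333/124870201 = -638601813/124870201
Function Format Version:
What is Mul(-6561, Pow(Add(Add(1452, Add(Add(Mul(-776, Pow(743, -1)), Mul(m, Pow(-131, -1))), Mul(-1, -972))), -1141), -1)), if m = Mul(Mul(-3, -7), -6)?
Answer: Rational(-638601813, 124870201) ≈ -5.1141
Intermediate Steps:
m = -126 (m = Mul(21, -6) = -126)
Mul(-6561, Pow(Add(Add(1452, Add(Add(Mul(-776, Pow(743, -1)), Mul(m, Pow(-131, -1))), Mul(-1, -972))), -1141), -1)) = Mul(-6561, Pow(Add(Add(1452, Add(Add(Mul(-776, Pow(743, -1)), Mul(-126, Pow(-131, -1))), Mul(-1, -972))), -1141), -1)) = Mul(-6561, Pow(Add(Add(1452, Add(Add(Mul(-776, Rational(1, 743)), Mul(-126, Rational(-1, 131))), 972)), -1141), -1)) = Mul(-6561, Pow(Add(Add(1452, Add(Add(Rational(-776, 743), Rational(126, 131)), 972)), -1141), -1)) = Mul(-6561, Pow(Add(Add(1452, Add(Rational(-8038, 97333), 972)), -1141), -1)) = Mul(-6561, Pow(Add(Add(1452, Rational(94599638, 97333)), -1141), -1)) = Mul(-6561, Pow(Add(Rational(235927154, 97333), -1141), -1)) = Mul(-6561, Pow(Rational(124870201, 97333), -1)) = Mul(-6561, Rational(97333, 124870201)) = Rational(-638601813, 124870201)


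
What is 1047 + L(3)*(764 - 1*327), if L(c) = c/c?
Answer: 1484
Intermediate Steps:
L(c) = 1
1047 + L(3)*(764 - 1*327) = 1047 + 1*(764 - 1*327) = 1047 + 1*(764 - 327) = 1047 + 1*437 = 1047 + 437 = 1484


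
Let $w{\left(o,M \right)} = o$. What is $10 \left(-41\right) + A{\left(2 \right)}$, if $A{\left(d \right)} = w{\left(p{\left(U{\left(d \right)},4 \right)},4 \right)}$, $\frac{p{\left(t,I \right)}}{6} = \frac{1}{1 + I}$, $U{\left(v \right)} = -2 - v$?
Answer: $- \frac{2044}{5} \approx -408.8$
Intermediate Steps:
$p{\left(t,I \right)} = \frac{6}{1 + I}$
$A{\left(d \right)} = \frac{6}{5}$ ($A{\left(d \right)} = \frac{6}{1 + 4} = \frac{6}{5}$)
$10 \left(-41\right) + A{\left(2 \right)} = 10 \left(-41\right) + \frac{6}{5} = -410 + \frac{6}{5} = - \frac{2044}{5}$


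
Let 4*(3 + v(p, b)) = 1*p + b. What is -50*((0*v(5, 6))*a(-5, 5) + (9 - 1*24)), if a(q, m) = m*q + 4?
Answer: 750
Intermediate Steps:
v(p, b) = -3 + b/4 + p/4 (v(p, b) = -3 + (1*p + b)/4 = -3 + (p + b)/4 = -3 + (b + p)/4 = -3 + (b/4 + p/4) = -3 + b/4 + p/4)
a(q, m) = 4 + m*q
-50*((0*v(5, 6))*a(-5, 5) + (9 - 1*24)) = -50*((0*(-3 + (1/4)*6 + (1/4)*5))*(4 + 5*(-5)) + (9 - 1*24)) = -50*((0*(-3 + 3/2 + 5/4))*(4 - 25) + (9 - 24)) = -50*((0*(-1/4))*(-21) - 15) = -50*(0*(-21) - 15) = -50*(0 - 15) = -50*(-15) = 750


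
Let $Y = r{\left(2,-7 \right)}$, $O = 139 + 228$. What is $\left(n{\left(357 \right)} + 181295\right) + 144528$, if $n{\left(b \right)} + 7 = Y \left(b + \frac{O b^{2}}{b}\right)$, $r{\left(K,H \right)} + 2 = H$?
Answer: $-856568$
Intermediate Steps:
$r{\left(K,H \right)} = -2 + H$
$O = 367$
$Y = -9$ ($Y = -2 - 7 = -9$)
$n{\left(b \right)} = -7 - 3312 b$ ($n{\left(b \right)} = -7 - 9 \left(b + \frac{367 b^{2}}{b}\right) = -7 - 9 \left(b + 367 b\right) = -7 - 9 \cdot 368 b = -7 - 3312 b$)
$\left(n{\left(357 \right)} + 181295\right) + 144528 = \left(\left(-7 - 1182384\right) + 181295\right) + 144528 = \left(-1182391 + 181295\right) + 144528 = -1001096 + 144528 = -856568$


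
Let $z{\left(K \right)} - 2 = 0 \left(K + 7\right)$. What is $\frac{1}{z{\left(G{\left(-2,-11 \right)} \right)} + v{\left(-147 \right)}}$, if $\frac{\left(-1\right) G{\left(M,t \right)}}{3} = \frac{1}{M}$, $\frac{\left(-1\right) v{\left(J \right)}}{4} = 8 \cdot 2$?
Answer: $- \frac{1}{62} \approx -0.016129$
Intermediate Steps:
$v{\left(J \right)} = -64$ ($v{\left(J \right)} = - 4 \cdot 8 \cdot 2 = \left(-4\right) 16 = -64$)
$G{\left(M,t \right)} = - \frac{3}{M}$
$z{\left(K \right)} = 2$ ($z{\left(K \right)} = 2 + 0 \left(K + 7\right) = 2 + 0 \left(7 + K\right) = 2 + 0 = 2$)
$\frac{1}{z{\left(G{\left(-2,-11 \right)} \right)} + v{\left(-147 \right)}} = \frac{1}{2 - 64} = \frac{1}{-62} = - \frac{1}{62}$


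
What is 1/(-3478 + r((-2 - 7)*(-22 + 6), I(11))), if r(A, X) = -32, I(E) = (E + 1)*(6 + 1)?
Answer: -1/3510 ≈ -0.00028490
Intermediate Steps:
I(E) = 7 + 7*E (I(E) = (1 + E)*7 = 7 + 7*E)
1/(-3478 + r((-2 - 7)*(-22 + 6), I(11))) = 1/(-3478 - 32) = 1/(-3510) = -1/3510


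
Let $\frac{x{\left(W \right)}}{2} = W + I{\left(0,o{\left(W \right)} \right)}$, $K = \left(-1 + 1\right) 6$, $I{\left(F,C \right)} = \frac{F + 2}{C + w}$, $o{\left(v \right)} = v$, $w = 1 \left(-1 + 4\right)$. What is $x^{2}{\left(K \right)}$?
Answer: $\frac{16}{9} \approx 1.7778$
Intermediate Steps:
$w = 3$ ($w = 1 \cdot 3 = 3$)
$I{\left(F,C \right)} = \frac{2 + F}{3 + C}$ ($I{\left(F,C \right)} = \frac{F + 2}{C + 3} = \frac{2 + F}{3 + C}$)
$K = 0$ ($K = 0 \cdot 6 = 0$)
$x{\left(W \right)} = 2 W + \frac{4}{3 + W}$ ($x{\left(W \right)} = 2 \left(W + \frac{2 + 0}{3 + W}\right) = 2 \left(W + \frac{1}{3 + W} 2\right) = 2 \left(W + \frac{2}{3 + W}\right) = 2 W + \frac{4}{3 + W}$)
$x^{2}{\left(K \right)} = \left(\frac{2 \left(2 + 0 \left(3 + 0\right)\right)}{3 + 0}\right)^{2} = \left(\frac{2 \left(2 + 0 \cdot 3\right)}{3}\right)^{2} = \left(2 \cdot \frac{1}{3} \left(2 + 0\right)\right)^{2} = \left(2 \cdot \frac{1}{3} \cdot 2\right)^{2} = \left(\frac{4}{3}\right)^{2} = \frac{16}{9}$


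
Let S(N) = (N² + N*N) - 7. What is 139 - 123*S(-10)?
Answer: -23600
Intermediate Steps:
S(N) = -7 + 2*N² (S(N) = (N² + N²) - 7 = 2*N² - 7 = -7 + 2*N²)
139 - 123*S(-10) = 139 - 123*(-7 + 2*(-10)²) = 139 - 123*(-7 + 2*100) = 139 - 123*(-7 + 200) = 139 - 123*193 = 139 - 23739 = -23600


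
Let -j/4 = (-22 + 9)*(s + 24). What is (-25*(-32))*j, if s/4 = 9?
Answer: 2496000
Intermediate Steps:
s = 36 (s = 4*9 = 36)
j = 3120 (j = -4*(-22 + 9)*(36 + 24) = -(-52)*60 = -4*(-780) = 3120)
(-25*(-32))*j = -25*(-32)*3120 = 800*3120 = 2496000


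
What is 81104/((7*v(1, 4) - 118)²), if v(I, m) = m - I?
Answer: 81104/9409 ≈ 8.6198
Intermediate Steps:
81104/((7*v(1, 4) - 118)²) = 81104/((7*(4 - 1*1) - 118)²) = 81104/((7*(4 - 1) - 118)²) = 81104/((7*3 - 118)²) = 81104/((21 - 118)²) = 81104/((-97)²) = 81104/9409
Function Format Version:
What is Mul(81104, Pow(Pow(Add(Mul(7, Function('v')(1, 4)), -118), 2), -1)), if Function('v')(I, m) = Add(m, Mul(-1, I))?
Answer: Rational(81104, 9409) ≈ 8.6198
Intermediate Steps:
Mul(81104, Pow(Pow(Add(Mul(7, Function('v')(1, 4)), -118), 2), -1)) = Mul(81104, Pow(Pow(Add(Mul(7, Add(4, Mul(-1, 1))), -118), 2), -1)) = Mul(81104, Pow(Pow(Add(Mul(7, Add(4, -1)), -118), 2), -1)) = Mul(81104, Pow(Pow(Add(Mul(7, 3), -118), 2), -1)) = Mul(81104, Pow(Pow(Add(21, -118), 2), -1)) = Mul(81104, Pow(Pow(-97, 2), -1)) = Mul(81104, Pow(9409, -1)) = Mul(81104, Rational(1, 9409)) = Rational(81104, 9409)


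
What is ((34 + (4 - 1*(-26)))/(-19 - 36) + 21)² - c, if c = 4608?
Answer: -12748919/3025 ≈ -4214.5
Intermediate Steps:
((34 + (4 - 1*(-26)))/(-19 - 36) + 21)² - c = ((34 + (4 - 1*(-26)))/(-19 - 36) + 21)² - 1*4608 = ((34 + (4 + 26))/(-55) + 21)² - 4608 = ((34 + 30)*(-1/55) + 21)² - 4608 = (64*(-1/55) + 21)² - 4608 = (-64/55 + 21)² - 4608 = (1091/55)² - 4608 = 1190281/3025 - 4608 = -12748919/3025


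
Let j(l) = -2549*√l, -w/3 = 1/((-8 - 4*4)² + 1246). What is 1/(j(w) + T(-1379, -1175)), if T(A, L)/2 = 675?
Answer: 819900/1113362401 + 2549*I*√5466/3340087203 ≈ 0.00073642 + 5.6422e-5*I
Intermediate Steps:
T(A, L) = 1350 (T(A, L) = 2*675 = 1350)
w = -3/1822 (w = -3/((-8 - 4*4)² + 1246) = -3/((-8 - 16)² + 1246) = -3/((-24)² + 1246) = -3/(576 + 1246) = -3/1822 ≈ -0.0016465)
1/(j(w) + T(-1379, -1175)) = 1/(-2549*I*√5466/1822 + 1350) = 1/(1350 - 2549*I*√5466/1822)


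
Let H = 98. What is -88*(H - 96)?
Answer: -176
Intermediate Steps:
-88*(H - 96) = -88*(98 - 96) = -88*2 = -176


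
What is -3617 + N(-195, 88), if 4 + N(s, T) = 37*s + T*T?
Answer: -3092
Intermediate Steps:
N(s, T) = -4 + T² + 37*s (N(s, T) = -4 + (37*s + T*T) = -4 + (37*s + T²) = -4 + (T² + 37*s) = -4 + T² + 37*s)
-3617 + N(-195, 88) = -3617 + (-4 + 88² + 37*(-195)) = -3617 + (-4 + 7744 - 7215) = -3617 + 525 = -3092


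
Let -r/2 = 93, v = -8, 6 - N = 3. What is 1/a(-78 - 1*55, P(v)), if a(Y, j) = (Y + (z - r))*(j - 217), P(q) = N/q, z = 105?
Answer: -4/137381 ≈ -2.9116e-5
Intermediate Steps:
N = 3 (N = 6 - 1*3 = 6 - 3 = 3)
r = -186 (r = -2*93 = -186)
P(q) = 3/q
a(Y, j) = (-217 + j)*(291 + Y) (a(Y, j) = (Y + (105 - 1*(-186)))*(j - 217) = (Y + (105 + 186))*(-217 + j) = (Y + 291)*(-217 + j) = (291 + Y)*(-217 + j) = (-217 + j)*(291 + Y))
1/a(-78 - 1*55, P(v)) = 1/(-63147 - 217*(-78 - 1*55) + 291*(3/(-8)) + (-78 - 1*55)*(3/(-8))) = 1/(-63147 - 217*(-78 - 55) + 291*(3*(-⅛)) + (-78 - 55)*(3*(-⅛))) = 1/(-63147 - 217*(-133) + 291*(-3/8) - 133*(-3/8)) = 1/(-63147 + 28861 - 873/8 + 399/8) = 1/(-137381/4) = -4/137381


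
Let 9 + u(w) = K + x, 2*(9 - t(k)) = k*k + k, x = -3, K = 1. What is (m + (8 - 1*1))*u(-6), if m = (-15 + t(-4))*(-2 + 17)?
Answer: 1903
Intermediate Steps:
t(k) = 9 - k/2 - k²/2 (t(k) = 9 - (k*k + k)/2 = 9 - (k² + k)/2 = 9 - (k + k²)/2 = 9 + (-k/2 - k²/2) = 9 - k/2 - k²/2)
u(w) = -11 (u(w) = -9 + (1 - 3) = -9 - 2 = -11)
m = -180 (m = (-15 + (9 - ½*(-4) - ½*(-4)²))*(-2 + 17) = (-15 + (9 + 2 - ½*16))*15 = (-15 + (9 + 2 - 8))*15 = (-15 + 3)*15 = -12*15 = -180)
(m + (8 - 1*1))*u(-6) = (-180 + (8 - 1*1))*(-11) = (-180 + (8 - 1))*(-11) = (-180 + 7)*(-11) = -173*(-11) = 1903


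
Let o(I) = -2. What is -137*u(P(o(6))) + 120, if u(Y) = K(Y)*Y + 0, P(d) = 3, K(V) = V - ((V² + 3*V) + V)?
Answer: 7518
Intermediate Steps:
K(V) = -V² - 3*V (K(V) = V - (V² + 4*V) = V + (-V² - 4*V) = -V² - 3*V)
u(Y) = -Y²*(3 + Y) (u(Y) = (-Y*(3 + Y))*Y + 0 = -Y²*(3 + Y) + 0 = -Y²*(3 + Y))
-137*u(P(o(6))) + 120 = -137*3²*(-3 - 1*3) + 120 = -1233*(-3 - 3) + 120 = -1233*(-6) + 120 = -137*(-54) + 120 = 7398 + 120 = 7518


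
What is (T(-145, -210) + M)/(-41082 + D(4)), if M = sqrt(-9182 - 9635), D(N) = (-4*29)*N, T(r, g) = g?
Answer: 105/20773 - I*sqrt(18817)/41546 ≈ 0.0050546 - 0.0033018*I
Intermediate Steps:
D(N) = -116*N
M = I*sqrt(18817) (M = sqrt(-18817) = I*sqrt(18817) ≈ 137.18*I)
(T(-145, -210) + M)/(-41082 + D(4)) = (-210 + I*sqrt(18817))/(-41082 - 116*4) = (-210 + I*sqrt(18817))/(-41082 - 464) = (-210 + I*sqrt(18817))/(-41546) = (-210 + I*sqrt(18817))*(-1/41546) = 105/20773 - I*sqrt(18817)/41546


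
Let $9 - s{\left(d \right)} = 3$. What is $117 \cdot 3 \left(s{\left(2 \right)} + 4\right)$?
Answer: $3510$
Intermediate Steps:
$s{\left(d \right)} = 6$ ($s{\left(d \right)} = 9 - 3 = 6$)
$117 \cdot 3 \left(s{\left(2 \right)} + 4\right) = 117 \cdot 3 \left(6 + 4\right) = 117 \cdot 3 \cdot 10 = 117 \cdot 30 = 3510$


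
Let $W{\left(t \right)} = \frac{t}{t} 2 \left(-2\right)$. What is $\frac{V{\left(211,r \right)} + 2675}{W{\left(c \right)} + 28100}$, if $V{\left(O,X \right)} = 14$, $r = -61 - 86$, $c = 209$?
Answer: $\frac{2689}{28096} \approx 0.095708$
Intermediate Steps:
$r = -147$ ($r = -61 - 86 = -147$)
$W{\left(t \right)} = -4$ ($W{\left(t \right)} = 1 \cdot 2 \left(-2\right) = 2 \left(-2\right) = -4$)
$\frac{V{\left(211,r \right)} + 2675}{W{\left(c \right)} + 28100} = \frac{14 + 2675}{-4 + 28100} = \frac{2689}{28096}$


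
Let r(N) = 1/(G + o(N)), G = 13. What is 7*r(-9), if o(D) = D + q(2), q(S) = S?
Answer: 7/6 ≈ 1.1667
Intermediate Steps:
o(D) = 2 + D (o(D) = D + 2 = 2 + D)
r(N) = 1/(15 + N) (r(N) = 1/(13 + (2 + N)) = 1/(15 + N))
7*r(-9) = 7/(15 - 9) = 7/6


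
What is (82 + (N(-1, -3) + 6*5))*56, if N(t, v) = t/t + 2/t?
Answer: 6216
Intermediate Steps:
N(t, v) = 1 + 2/t
(82 + (N(-1, -3) + 6*5))*56 = (82 + ((2 - 1)/(-1) + 6*5))*56 = (82 + (-1*1 + 30))*56 = (82 + (-1 + 30))*56 = (82 + 29)*56 = 111*56 = 6216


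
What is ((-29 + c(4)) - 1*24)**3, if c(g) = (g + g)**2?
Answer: 1331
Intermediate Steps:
c(g) = 4*g**2 (c(g) = (2*g)**2 = 4*g**2)
((-29 + c(4)) - 1*24)**3 = ((-29 + 4*4**2) - 1*24)**3 = ((-29 + 4*16) - 24)**3 = ((-29 + 64) - 24)**3 = (35 - 24)**3 = 11**3 = 1331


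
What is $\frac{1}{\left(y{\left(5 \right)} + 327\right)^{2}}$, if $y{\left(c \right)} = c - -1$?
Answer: $\frac{1}{110889} \approx 9.018 \cdot 10^{-6}$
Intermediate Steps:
$y{\left(c \right)} = 1 + c$ ($y{\left(c \right)} = c + 1 = 1 + c$)
$\frac{1}{\left(y{\left(5 \right)} + 327\right)^{2}} = \frac{1}{\left(\left(1 + 5\right) + 327\right)^{2}} = \frac{1}{\left(6 + 327\right)^{2}} = \frac{1}{333^{2}} = \frac{1}{110889}$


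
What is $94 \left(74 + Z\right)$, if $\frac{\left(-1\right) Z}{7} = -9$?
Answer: $12878$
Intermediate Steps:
$Z = 63$ ($Z = \left(-7\right) \left(-9\right) = 63$)
$94 \left(74 + Z\right) = 94 \left(74 + 63\right) = 94 \cdot 137 = 12878$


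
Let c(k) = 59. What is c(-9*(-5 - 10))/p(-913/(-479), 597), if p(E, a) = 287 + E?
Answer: 28261/138386 ≈ 0.20422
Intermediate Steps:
c(-9*(-5 - 10))/p(-913/(-479), 597) = 59/(287 - 913/(-479)) = 59/(287 - 913*(-1/479)) = 59/(287 + 913/479) = 59/(138386/479) = 59*(479/138386) = 28261/138386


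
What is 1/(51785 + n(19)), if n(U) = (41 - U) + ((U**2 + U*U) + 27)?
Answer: 1/52556 ≈ 1.9027e-5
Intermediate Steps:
n(U) = 68 - U + 2*U**2 (n(U) = (41 - U) + ((U**2 + U**2) + 27) = (41 - U) + (2*U**2 + 27) = (41 - U) + (27 + 2*U**2) = 68 - U + 2*U**2)
1/(51785 + n(19)) = 1/(51785 + (68 - 1*19 + 2*19**2)) = 1/(51785 + (68 - 19 + 2*361)) = 1/(51785 + (68 - 19 + 722)) = 1/(51785 + 771) = 1/52556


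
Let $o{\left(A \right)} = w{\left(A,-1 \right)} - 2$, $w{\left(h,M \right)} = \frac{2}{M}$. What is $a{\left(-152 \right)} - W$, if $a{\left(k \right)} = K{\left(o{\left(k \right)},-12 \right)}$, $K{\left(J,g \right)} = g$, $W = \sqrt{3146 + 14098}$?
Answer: $-12 - 6 \sqrt{479} \approx -143.32$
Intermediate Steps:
$W = 6 \sqrt{479}$ ($W = \sqrt{17244} = 6 \sqrt{479} \approx 131.32$)
$o{\left(A \right)} = -4$ ($o{\left(A \right)} = \frac{2}{-1} - 2 = 2 \left(-1\right) - 2 = -2 - 2 = -4$)
$a{\left(k \right)} = -12$
$a{\left(-152 \right)} - W = -12 - 6 \sqrt{479}$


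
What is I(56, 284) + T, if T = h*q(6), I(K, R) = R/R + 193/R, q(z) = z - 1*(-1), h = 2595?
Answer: 5159337/284 ≈ 18167.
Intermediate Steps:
q(z) = 1 + z (q(z) = z + 1 = 1 + z)
I(K, R) = 1 + 193/R
T = 18165 (T = 2595*(1 + 6) = 2595*7 = 18165)
I(56, 284) + T = (193 + 284)/284 + 18165 = (1/284)*477 + 18165 = 477/284 + 18165 = 5159337/284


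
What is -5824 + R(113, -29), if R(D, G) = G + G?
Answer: -5882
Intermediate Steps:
R(D, G) = 2*G
-5824 + R(113, -29) = -5824 + 2*(-29) = -5824 - 58 = -5882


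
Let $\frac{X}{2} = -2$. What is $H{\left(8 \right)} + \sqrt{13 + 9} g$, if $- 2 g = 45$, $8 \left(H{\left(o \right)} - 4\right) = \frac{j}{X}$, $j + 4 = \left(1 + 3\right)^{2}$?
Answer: $\frac{29}{8} - \frac{45 \sqrt{22}}{2} \approx -101.91$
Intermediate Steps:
$X = -4$ ($X = 2 \left(-2\right) = -4$)
$j = 12$ ($j = -4 + \left(1 + 3\right)^{2} = -4 + 4^{2} = -4 + 16 = 12$)
$H{\left(o \right)} = \frac{29}{8}$ ($H{\left(o \right)} = 4 + \frac{12 \frac{1}{-4}}{8} = 4 + \frac{12 \left(- \frac{1}{4}\right)}{8} = 4 + \frac{1}{8} \left(-3\right) = 4 - \frac{3}{8} = \frac{29}{8}$)
$g = - \frac{45}{2}$ ($g = \left(- \frac{1}{2}\right) 45 = - \frac{45}{2} \approx -22.5$)
$H{\left(8 \right)} + \sqrt{13 + 9} g = \frac{29}{8} + \sqrt{13 + 9} \left(- \frac{45}{2}\right) = \frac{29}{8} + \sqrt{22} \left(- \frac{45}{2}\right) = \frac{29}{8} - \frac{45 \sqrt{22}}{2}$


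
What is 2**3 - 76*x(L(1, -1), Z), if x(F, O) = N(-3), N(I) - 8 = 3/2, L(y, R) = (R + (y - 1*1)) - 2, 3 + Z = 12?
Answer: -714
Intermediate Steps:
Z = 9 (Z = -3 + 12 = 9)
L(y, R) = -3 + R + y (L(y, R) = (R + (y - 1)) - 2 = (R + (-1 + y)) - 2 = (-1 + R + y) - 2 = -3 + R + y)
N(I) = 19/2 (N(I) = 8 + 3/2 = 19/2)
x(F, O) = 19/2
2**3 - 76*x(L(1, -1), Z) = 2**3 - 76*19/2 = 8 - 722 = -714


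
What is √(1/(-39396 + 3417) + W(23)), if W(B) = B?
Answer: 2*√7443299541/35979 ≈ 4.7958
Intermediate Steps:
√(1/(-39396 + 3417) + W(23)) = √(1/(-39396 + 3417) + 23) = √(1/(-35979) + 23) = √(-1/35979 + 23) = √(827516/35979) = 2*√7443299541/35979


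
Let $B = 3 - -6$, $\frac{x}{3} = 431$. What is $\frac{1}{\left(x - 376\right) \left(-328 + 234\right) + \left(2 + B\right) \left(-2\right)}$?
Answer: $- \frac{1}{86220} \approx -1.1598 \cdot 10^{-5}$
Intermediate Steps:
$x = 1293$ ($x = 3 \cdot 431 = 1293$)
$B = 9$ ($B = 3 + 6 = 9$)
$\frac{1}{\left(x - 376\right) \left(-328 + 234\right) + \left(2 + B\right) \left(-2\right)} = \frac{1}{\left(1293 - 376\right) \left(-328 + 234\right) + \left(2 + 9\right) \left(-2\right)} = \frac{1}{917 \left(-94\right) + 11 \left(-2\right)} = \frac{1}{-86198 - 22} = \frac{1}{-86220} = - \frac{1}{86220}$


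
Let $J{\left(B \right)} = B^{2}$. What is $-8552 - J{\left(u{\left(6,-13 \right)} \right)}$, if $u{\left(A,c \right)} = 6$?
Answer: $-8588$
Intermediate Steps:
$-8552 - J{\left(u{\left(6,-13 \right)} \right)} = -8552 - 6^{2} = -8552 - 36 = -8588$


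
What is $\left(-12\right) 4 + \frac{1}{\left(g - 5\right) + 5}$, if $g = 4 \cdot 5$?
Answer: $- \frac{959}{20} \approx -47.95$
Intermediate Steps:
$g = 20$
$\left(-12\right) 4 + \frac{1}{\left(g - 5\right) + 5} = \left(-12\right) 4 + \frac{1}{\left(20 - 5\right) + 5} = -48 + \frac{1}{15 + 5} = -48 + \frac{1}{20} = - \frac{959}{20}$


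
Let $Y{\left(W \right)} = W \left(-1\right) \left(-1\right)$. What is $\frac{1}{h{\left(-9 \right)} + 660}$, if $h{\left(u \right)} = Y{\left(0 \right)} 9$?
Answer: $\frac{1}{660} \approx 0.0015152$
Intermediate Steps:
$Y{\left(W \right)} = W$ ($Y{\left(W \right)} = - W \left(-1\right) = W$)
$h{\left(u \right)} = 0$ ($h{\left(u \right)} = 0 \cdot 9 = 0$)
$\frac{1}{h{\left(-9 \right)} + 660} = \frac{1}{0 + 660} = \frac{1}{660}$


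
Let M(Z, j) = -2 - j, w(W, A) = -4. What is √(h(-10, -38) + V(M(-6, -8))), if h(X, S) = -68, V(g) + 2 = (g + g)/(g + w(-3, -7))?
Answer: 8*I ≈ 8.0*I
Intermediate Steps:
V(g) = -2 + 2*g/(-4 + g) (V(g) = -2 + (g + g)/(g - 4) = -2 + (2*g)/(-4 + g) = -2 + 2*g/(-4 + g))
√(h(-10, -38) + V(M(-6, -8))) = √(-68 + 8/(-4 + (-2 - 1*(-8)))) = √(-68 + 8/(-4 + (-2 + 8))) = √(-68 + 8/(-4 + 6)) = √(-68 + 8/2) = √(-68 + 8*(½)) = √(-68 + 4) = √(-64) = 8*I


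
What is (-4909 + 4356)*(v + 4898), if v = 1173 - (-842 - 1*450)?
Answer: -4071739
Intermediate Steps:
v = 2465 (v = 1173 - (-842 - 450) = 1173 - 1*(-1292) = 1173 + 1292 = 2465)
(-4909 + 4356)*(v + 4898) = (-4909 + 4356)*(2465 + 4898) = -553*7363 = -4071739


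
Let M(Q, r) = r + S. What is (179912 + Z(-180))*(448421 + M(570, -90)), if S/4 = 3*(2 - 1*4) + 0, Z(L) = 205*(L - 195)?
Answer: 46192208359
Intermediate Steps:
Z(L) = -39975 + 205*L (Z(L) = 205*(-195 + L) = -39975 + 205*L)
S = -24 (S = 4*(3*(2 - 1*4) + 0) = 4*(3*(2 - 4) + 0) = 4*(3*(-2) + 0) = 4*(-6 + 0) = 4*(-6) = -24)
M(Q, r) = -24 + r (M(Q, r) = r - 24 = -24 + r)
(179912 + Z(-180))*(448421 + M(570, -90)) = (179912 + (-39975 + 205*(-180)))*(448421 + (-24 - 90)) = (179912 + (-39975 - 36900))*(448421 - 114) = (179912 - 76875)*448307 = 103037*448307 = 46192208359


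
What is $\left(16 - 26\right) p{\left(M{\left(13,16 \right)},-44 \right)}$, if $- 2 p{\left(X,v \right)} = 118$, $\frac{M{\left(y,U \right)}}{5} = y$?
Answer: $590$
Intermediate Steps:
$M{\left(y,U \right)} = 5 y$
$p{\left(X,v \right)} = -59$ ($p{\left(X,v \right)} = \left(- \frac{1}{2}\right) 118 = -59$)
$\left(16 - 26\right) p{\left(M{\left(13,16 \right)},-44 \right)} = \left(16 - 26\right) \left(-59\right) = \left(-10\right) \left(-59\right) = 590$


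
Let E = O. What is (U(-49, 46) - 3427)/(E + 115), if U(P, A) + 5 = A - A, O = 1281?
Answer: -858/349 ≈ -2.4585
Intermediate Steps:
E = 1281
U(P, A) = -5 (U(P, A) = -5 + (A - A) = -5 + 0 = -5)
(U(-49, 46) - 3427)/(E + 115) = (-5 - 3427)/(1281 + 115) = -3432/1396 = -3432*1/1396 = -858/349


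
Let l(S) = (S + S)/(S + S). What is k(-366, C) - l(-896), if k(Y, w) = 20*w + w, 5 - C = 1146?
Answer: -23962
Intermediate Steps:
C = -1141 (C = 5 - 1*1146 = 5 - 1146 = -1141)
k(Y, w) = 21*w
l(S) = 1 (l(S) = (2*S)/((2*S)) = (2*S)*(1/(2*S)) = 1)
k(-366, C) - l(-896) = 21*(-1141) - 1*1 = -23961 - 1 = -23962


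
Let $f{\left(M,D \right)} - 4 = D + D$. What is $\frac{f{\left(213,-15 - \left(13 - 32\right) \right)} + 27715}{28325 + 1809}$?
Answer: $\frac{27727}{30134} \approx 0.92012$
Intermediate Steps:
$f{\left(M,D \right)} = 4 + 2 D$ ($f{\left(M,D \right)} = 4 + \left(D + D\right) = 4 + 2 D$)
$\frac{f{\left(213,-15 - \left(13 - 32\right) \right)} + 27715}{28325 + 1809} = \frac{\left(4 + 2 \left(-15 - \left(13 - 32\right)\right)\right) + 27715}{28325 + 1809} = \frac{\left(4 + 2 \left(-15 - \left(13 - 32\right)\right)\right) + 27715}{30134} = \left(\left(4 + 2 \left(-15 - -19\right)\right) + 27715\right) \frac{1}{30134} = \left(\left(4 + 2 \left(-15 + 19\right)\right) + 27715\right) \frac{1}{30134} = \left(\left(4 + 2 \cdot 4\right) + 27715\right) \frac{1}{30134} = \left(\left(4 + 8\right) + 27715\right) \frac{1}{30134} = \left(12 + 27715\right) \frac{1}{30134} = 27727 \cdot \frac{1}{30134} = \frac{27727}{30134}$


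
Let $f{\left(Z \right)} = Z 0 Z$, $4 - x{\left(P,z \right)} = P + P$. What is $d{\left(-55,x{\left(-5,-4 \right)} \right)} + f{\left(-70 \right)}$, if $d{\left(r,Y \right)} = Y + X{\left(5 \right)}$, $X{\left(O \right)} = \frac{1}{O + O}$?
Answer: $\frac{141}{10} \approx 14.1$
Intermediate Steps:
$x{\left(P,z \right)} = 4 - 2 P$ ($x{\left(P,z \right)} = 4 - \left(P + P\right) = 4 - 2 P$)
$X{\left(O \right)} = \frac{1}{2 O}$
$d{\left(r,Y \right)} = \frac{1}{10} + Y$ ($d{\left(r,Y \right)} = Y + \frac{1}{2 \cdot 5} = Y + \frac{1}{2} \cdot \frac{1}{5} = Y + \frac{1}{10} = \frac{1}{10} + Y$)
$f{\left(Z \right)} = 0$ ($f{\left(Z \right)} = 0 Z = 0$)
$d{\left(-55,x{\left(-5,-4 \right)} \right)} + f{\left(-70 \right)} = \left(\frac{1}{10} + \left(4 - -10\right)\right) + 0 = \left(\frac{1}{10} + \left(4 + 10\right)\right) + 0 = \left(\frac{1}{10} + 14\right) + 0 = \frac{141}{10} + 0 = \frac{141}{10}$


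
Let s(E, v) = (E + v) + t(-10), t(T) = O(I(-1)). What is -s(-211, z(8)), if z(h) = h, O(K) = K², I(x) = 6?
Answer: 167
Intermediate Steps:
t(T) = 36 (t(T) = 6² = 36)
s(E, v) = 36 + E + v (s(E, v) = (E + v) + 36 = 36 + E + v)
-s(-211, z(8)) = -(36 - 211 + 8) = -1*(-167) = 167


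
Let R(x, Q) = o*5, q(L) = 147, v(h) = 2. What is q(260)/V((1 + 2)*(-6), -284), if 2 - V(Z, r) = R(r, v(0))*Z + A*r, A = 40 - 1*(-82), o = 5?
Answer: 49/11700 ≈ 0.0041880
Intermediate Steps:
R(x, Q) = 25 (R(x, Q) = 5*5 = 25)
A = 122 (A = 40 + 82 = 122)
V(Z, r) = 2 - 122*r - 25*Z (V(Z, r) = 2 - (25*Z + 122*r) = 2 + (-122*r - 25*Z) = 2 - 122*r - 25*Z)
q(260)/V((1 + 2)*(-6), -284) = 147/(2 - 122*(-284) - 25*(1 + 2)*(-6)) = 147/(2 + 34648 - 75*(-6)) = 147/(2 + 34648 - 25*(-18)) = 147/(2 + 34648 + 450) = 147/35100 = 147*(1/35100) = 49/11700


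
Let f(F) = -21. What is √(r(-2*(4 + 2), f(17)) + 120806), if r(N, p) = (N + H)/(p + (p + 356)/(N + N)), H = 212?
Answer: √85033853126/839 ≈ 347.56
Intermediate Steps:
r(N, p) = (212 + N)/(p + (356 + p)/(2*N)) (r(N, p) = (N + 212)/(p + (p + 356)/(N + N)) = (212 + N)/(p + (356 + p)/((2*N))) = (212 + N)/(p + (356 + p)*(1/(2*N))) = (212 + N)/(p + (356 + p)/(2*N)))
√(r(-2*(4 + 2), f(17)) + 120806) = √(2*(-2*(4 + 2))*(212 - 2*(4 + 2))/(356 - 21 + 2*(-2*(4 + 2))*(-21)) + 120806) = √(2*(-2*6)*(212 - 2*6)/(356 - 21 + 2*(-2*6)*(-21)) + 120806) = √(2*(-12)*(212 - 12)/(356 - 21 + 2*(-12)*(-21)) + 120806) = √(2*(-12)*200/(356 - 21 + 504) + 120806) = √(2*(-12)*200/839 + 120806) = √(2*(-12)*(1/839)*200 + 120806) = √(-4800/839 + 120806) = √(101351434/839) = √85033853126/839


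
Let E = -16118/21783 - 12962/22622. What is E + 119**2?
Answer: 3488770085272/246387513 ≈ 14160.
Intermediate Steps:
E = -323486321/246387513 (E = -16118*1/21783 - 12962*1/22622 = -16118/21783 - 6481/11311 = -323486321/246387513 ≈ -1.3129)
E + 119**2 = -323486321/246387513 + 119**2 = -323486321/246387513 + 14161 = 3488770085272/246387513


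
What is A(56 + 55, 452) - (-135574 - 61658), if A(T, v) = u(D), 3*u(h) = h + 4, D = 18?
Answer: 591718/3 ≈ 1.9724e+5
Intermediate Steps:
u(h) = 4/3 + h/3 (u(h) = (h + 4)/3 = (4 + h)/3 = 4/3 + h/3)
A(T, v) = 22/3 (A(T, v) = 4/3 + (⅓)*18 = 4/3 + 6 = 22/3)
A(56 + 55, 452) - (-135574 - 61658) = 22/3 - (-135574 - 61658) = 22/3 - 1*(-197232) = 22/3 + 197232 = 591718/3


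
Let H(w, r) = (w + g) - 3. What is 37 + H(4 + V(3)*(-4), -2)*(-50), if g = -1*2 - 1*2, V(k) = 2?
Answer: 587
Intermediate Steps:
g = -4 (g = -2 - 2 = -4)
H(w, r) = -7 + w (H(w, r) = (w - 4) - 3 = (-4 + w) - 3 = -7 + w)
37 + H(4 + V(3)*(-4), -2)*(-50) = 37 + (-7 + (4 + 2*(-4)))*(-50) = 37 + (-7 + (4 - 8))*(-50) = 37 + (-7 - 4)*(-50) = 37 - 11*(-50) = 37 + 550 = 587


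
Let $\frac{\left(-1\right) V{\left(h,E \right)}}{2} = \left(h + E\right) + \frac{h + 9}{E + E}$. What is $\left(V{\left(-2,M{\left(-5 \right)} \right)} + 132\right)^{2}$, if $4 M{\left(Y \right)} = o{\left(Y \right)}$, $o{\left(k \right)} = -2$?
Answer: $22801$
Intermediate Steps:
$M{\left(Y \right)} = - \frac{1}{2}$ ($M{\left(Y \right)} = \frac{1}{4} \left(-2\right) = - \frac{1}{2}$)
$V{\left(h,E \right)} = - 2 E - 2 h - \frac{9 + h}{E}$ ($V{\left(h,E \right)} = - 2 \left(\left(h + E\right) + \frac{h + 9}{E + E}\right) = - 2 \left(\left(E + h\right) + \frac{9 + h}{2 E}\right) = - 2 \left(E + h + \frac{9 + h}{2 E}\right) = - 2 E - 2 h - \frac{9 + h}{E}$)
$\left(V{\left(-2,M{\left(-5 \right)} \right)} + 132\right)^{2} = \left(\frac{-9 - -2 - - (- \frac{1}{2} - 2)}{- \frac{1}{2}} + 132\right)^{2} = \left(- 2 \left(-9 + 2 - \left(-1\right) \left(- \frac{5}{2}\right)\right) + 132\right)^{2} = \left(- 2 \left(-9 + 2 - \frac{5}{2}\right) + 132\right)^{2} = \left(\left(-2\right) \left(- \frac{19}{2}\right) + 132\right)^{2} = \left(19 + 132\right)^{2} = 151^{2} = 22801$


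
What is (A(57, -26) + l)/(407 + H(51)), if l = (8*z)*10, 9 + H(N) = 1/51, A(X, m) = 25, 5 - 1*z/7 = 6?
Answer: -27285/20299 ≈ -1.3442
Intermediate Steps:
z = -7 (z = 35 - 7*6 = 35 - 42 = -7)
H(N) = -458/51 (H(N) = -9 + 1/51 = -458/51)
l = -560 (l = (8*(-7))*10 = -56*10 = -560)
(A(57, -26) + l)/(407 + H(51)) = (25 - 560)/(407 - 458/51) = -535/20299/51 = -535*51/20299 = -27285/20299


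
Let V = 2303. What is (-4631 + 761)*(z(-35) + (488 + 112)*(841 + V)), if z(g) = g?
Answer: -7300232550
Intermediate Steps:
(-4631 + 761)*(z(-35) + (488 + 112)*(841 + V)) = (-4631 + 761)*(-35 + (488 + 112)*(841 + 2303)) = -3870*(-35 + 600*3144) = -3870*(-35 + 1886400) = -3870*1886365 = -7300232550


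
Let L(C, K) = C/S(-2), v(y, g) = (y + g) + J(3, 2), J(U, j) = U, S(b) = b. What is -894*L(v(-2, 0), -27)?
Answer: 447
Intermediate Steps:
v(y, g) = 3 + g + y (v(y, g) = (y + g) + 3 = (g + y) + 3 = 3 + g + y)
L(C, K) = -C/2 (L(C, K) = C/(-2) = C*(-1/2) = -C/2)
-894*L(v(-2, 0), -27) = -(-447)*(3 + 0 - 2) = -(-447) = -894*(-1/2) = 447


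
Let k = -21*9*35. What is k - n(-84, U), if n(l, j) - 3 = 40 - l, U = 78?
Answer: -6742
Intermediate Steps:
n(l, j) = 43 - l (n(l, j) = 3 + (40 - l) = 43 - l)
k = -6615 (k = -189*35 = -6615)
k - n(-84, U) = -6615 - (43 - 1*(-84)) = -6615 - (43 + 84) = -6615 - 1*127 = -6615 - 127 = -6742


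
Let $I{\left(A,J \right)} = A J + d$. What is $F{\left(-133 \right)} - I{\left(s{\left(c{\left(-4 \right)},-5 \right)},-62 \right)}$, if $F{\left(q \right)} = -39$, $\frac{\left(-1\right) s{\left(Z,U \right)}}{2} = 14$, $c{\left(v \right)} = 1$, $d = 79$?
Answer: $-1854$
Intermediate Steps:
$s{\left(Z,U \right)} = -28$ ($s{\left(Z,U \right)} = \left(-2\right) 14 = -28$)
$I{\left(A,J \right)} = 79 + A J$ ($I{\left(A,J \right)} = A J + 79 = 79 + A J$)
$F{\left(-133 \right)} - I{\left(s{\left(c{\left(-4 \right)},-5 \right)},-62 \right)} = -39 - \left(79 - -1736\right) = -39 - \left(79 + 1736\right) = -39 - 1815 = -1854$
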